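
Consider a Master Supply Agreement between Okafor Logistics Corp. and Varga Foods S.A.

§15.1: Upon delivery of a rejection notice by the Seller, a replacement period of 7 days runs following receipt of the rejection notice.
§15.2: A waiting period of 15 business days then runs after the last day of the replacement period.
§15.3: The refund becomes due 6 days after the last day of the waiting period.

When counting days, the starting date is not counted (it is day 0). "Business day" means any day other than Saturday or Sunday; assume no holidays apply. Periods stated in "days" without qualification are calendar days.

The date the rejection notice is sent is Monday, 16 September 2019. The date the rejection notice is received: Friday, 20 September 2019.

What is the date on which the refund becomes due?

Adding 7 calendar days to 20 September 2019 gives 27 September 2019, which is the last day of the replacement period.
From Friday, 27 September 2019, 15 business days (Sep 30, Oct 1, Oct 2, Oct 3, …, Oct 16, Oct 17, Oct 18, skipping weekends) brings us to Friday, 18 October 2019, which is the last day of the waiting period.
Adding 6 calendar days to 18 October 2019 gives 24 October 2019, which is the date on which the refund becomes due.

24 October 2019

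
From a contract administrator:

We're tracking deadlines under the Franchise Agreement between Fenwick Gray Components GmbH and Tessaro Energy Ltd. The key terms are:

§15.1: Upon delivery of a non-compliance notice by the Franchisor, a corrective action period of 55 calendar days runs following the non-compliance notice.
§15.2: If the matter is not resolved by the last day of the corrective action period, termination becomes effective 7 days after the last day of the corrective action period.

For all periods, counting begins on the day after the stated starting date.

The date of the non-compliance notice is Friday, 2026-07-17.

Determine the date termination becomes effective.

Adding 55 calendar days to 2026-07-17 gives 2026-09-10, which is the last day of the corrective action period.
Adding 7 calendar days to 2026-09-10 gives 2026-09-17, which is the date termination becomes effective.

2026-09-17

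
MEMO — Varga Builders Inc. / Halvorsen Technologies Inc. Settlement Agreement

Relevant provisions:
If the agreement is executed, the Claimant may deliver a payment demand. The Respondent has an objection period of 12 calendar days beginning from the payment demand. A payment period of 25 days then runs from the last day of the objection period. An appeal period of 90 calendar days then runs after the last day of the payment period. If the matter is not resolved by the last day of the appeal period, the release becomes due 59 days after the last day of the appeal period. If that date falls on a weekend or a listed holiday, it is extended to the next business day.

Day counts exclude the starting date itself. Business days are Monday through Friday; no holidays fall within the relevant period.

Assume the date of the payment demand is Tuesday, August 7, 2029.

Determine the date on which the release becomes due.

February 11, 2030

The last day of the objection period: August 7, 2029 + 12 days = August 19, 2029.
The last day of the payment period: August 19, 2029 + 25 days = September 13, 2029.
The last day of the appeal period: 90 calendar days after September 13, 2029 is December 12, 2029.
The date on which the release becomes due: December 12, 2029 + 59 days = February 9, 2030. That falls on a Saturday, so it rolls to the next business day, Monday, February 11, 2030.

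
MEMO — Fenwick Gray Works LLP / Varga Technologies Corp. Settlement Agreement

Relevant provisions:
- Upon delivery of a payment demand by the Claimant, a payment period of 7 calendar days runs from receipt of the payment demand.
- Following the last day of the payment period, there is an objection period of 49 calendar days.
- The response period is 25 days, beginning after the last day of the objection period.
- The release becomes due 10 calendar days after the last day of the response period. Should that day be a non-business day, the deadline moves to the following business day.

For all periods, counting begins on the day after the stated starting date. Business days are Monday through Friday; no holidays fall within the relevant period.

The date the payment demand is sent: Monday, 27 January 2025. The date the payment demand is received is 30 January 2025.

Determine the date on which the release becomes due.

Adding 7 calendar days to 30 January 2025 gives 6 February 2025, which is the last day of the payment period.
The last day of the objection period: 6 February 2025 + 49 days = 27 March 2025.
The last day of the response period: 27 March 2025 + 25 days = 21 April 2025.
The date on which the release becomes due: 21 April 2025 + 10 days = 1 May 2025. 1 May 2025 is a Thursday, so no roll-forward applies.

1 May 2025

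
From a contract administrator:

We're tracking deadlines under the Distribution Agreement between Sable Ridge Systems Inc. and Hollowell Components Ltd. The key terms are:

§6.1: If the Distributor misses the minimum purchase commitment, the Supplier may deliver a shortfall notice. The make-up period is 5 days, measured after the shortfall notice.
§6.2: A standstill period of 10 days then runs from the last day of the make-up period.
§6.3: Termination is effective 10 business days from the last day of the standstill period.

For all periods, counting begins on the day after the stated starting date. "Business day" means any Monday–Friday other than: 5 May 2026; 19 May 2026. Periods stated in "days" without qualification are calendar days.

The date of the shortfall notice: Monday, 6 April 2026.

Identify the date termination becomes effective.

The last day of the make-up period: 6 April 2026 + 5 days = 11 April 2026.
The last day of the standstill period: 10 calendar days after 11 April 2026 is 21 April 2026.
The date termination becomes effective: counting 10 business days from Tuesday, 21 April 2026 (Apr 22, Apr 23, Apr 24, Apr 27, Apr 28, Apr 29, Apr 30, May 1, May 4, May 6, skipping weekends and the listed holiday on May 5) reaches Wednesday, 6 May 2026.

6 May 2026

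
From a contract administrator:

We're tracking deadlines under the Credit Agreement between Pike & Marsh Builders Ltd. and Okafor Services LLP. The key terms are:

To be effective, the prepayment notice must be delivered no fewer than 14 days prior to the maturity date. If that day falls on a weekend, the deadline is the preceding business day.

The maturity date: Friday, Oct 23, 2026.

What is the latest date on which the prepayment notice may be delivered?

Oct 23, 2026 minus 14 days is Oct 9, 2026. That is a Friday, so no adjustment is needed.

Oct 9, 2026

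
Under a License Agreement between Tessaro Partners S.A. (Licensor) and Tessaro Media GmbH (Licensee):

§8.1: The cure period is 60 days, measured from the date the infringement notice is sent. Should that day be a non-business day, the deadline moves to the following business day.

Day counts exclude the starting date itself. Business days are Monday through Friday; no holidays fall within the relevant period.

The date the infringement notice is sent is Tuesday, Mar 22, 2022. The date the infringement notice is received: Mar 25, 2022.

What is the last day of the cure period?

May 23, 2022

The last day of the cure period: 60 calendar days after Mar 22, 2022 is May 21, 2022. That falls on a Saturday, so it rolls to the next business day, Monday, May 23, 2022.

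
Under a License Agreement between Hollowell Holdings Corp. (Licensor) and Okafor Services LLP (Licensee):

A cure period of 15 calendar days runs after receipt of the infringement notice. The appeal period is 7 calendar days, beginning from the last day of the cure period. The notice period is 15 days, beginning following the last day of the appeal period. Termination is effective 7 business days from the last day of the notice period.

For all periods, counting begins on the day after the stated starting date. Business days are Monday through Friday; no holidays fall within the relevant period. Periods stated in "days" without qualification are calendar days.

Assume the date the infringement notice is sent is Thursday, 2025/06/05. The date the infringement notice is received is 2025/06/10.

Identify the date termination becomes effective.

2025/07/28

Adding 15 calendar days to 2025/06/10 gives 2025/06/25, which is the last day of the cure period.
The last day of the appeal period: 7 calendar days after 2025/06/25 is 2025/07/02.
Adding 15 calendar days to 2025/07/02 gives 2025/07/17, which is the last day of the notice period.
The date termination becomes effective: 7 business days after Thursday, 2025/07/17, skipping weekends — Jul 18, Jul 21, Jul 22, Jul 23, Jul 24, Jul 25, Jul 28 — lands on Monday, 2025/07/28.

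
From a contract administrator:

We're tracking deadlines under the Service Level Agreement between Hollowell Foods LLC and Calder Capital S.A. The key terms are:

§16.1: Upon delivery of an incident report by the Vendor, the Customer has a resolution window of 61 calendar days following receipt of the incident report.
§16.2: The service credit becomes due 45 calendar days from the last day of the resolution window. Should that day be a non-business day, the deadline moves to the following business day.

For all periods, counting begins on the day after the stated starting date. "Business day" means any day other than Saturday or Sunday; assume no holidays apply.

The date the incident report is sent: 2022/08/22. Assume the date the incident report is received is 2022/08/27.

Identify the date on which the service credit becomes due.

The last day of the resolution window: 2022/08/27 + 61 days = 2022/10/27.
Adding 45 calendar days to 2022/10/27 gives 2022/12/11, which is the date on which the service credit becomes due. That falls on a Sunday, so it rolls to the next business day, Monday, 2022/12/12.

2022/12/12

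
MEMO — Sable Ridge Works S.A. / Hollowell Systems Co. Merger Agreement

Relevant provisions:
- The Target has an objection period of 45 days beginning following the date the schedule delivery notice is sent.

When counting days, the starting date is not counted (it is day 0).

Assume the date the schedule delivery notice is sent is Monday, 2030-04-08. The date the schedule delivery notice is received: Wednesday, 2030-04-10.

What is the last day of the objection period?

2030-05-23

The last day of the objection period: 2030-04-08 + 45 days = 2030-05-23.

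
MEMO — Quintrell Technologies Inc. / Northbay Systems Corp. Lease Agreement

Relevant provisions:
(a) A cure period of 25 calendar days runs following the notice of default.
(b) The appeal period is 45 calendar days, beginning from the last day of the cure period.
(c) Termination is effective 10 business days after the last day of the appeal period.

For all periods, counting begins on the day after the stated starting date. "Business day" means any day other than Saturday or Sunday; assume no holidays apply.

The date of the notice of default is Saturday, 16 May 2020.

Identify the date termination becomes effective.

Adding 25 calendar days to 16 May 2020 gives 10 June 2020, which is the last day of the cure period.
The last day of the appeal period: 10 June 2020 + 45 days = 25 July 2020.
From Saturday, 25 July 2020, 10 business days (Jul 27, Jul 28, Jul 29, Jul 30, Jul 31, Aug 3, Aug 4, Aug 5, Aug 6, Aug 7, skipping weekends) brings us to Friday, 7 August 2020, which is the date termination becomes effective.

7 August 2020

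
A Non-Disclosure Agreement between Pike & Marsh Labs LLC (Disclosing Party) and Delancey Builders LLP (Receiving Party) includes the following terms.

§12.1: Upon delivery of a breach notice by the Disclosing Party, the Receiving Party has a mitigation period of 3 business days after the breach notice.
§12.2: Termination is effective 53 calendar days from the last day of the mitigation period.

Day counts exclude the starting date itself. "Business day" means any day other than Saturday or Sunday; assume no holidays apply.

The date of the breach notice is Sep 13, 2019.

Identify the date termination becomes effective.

The last day of the mitigation period: counting 3 business days from Friday, Sep 13, 2019 (Sep 16, Sep 17, Sep 18, skipping weekends) reaches Wednesday, Sep 18, 2019.
The date termination becomes effective: 53 calendar days after Sep 18, 2019 is Nov 10, 2019.

Nov 10, 2019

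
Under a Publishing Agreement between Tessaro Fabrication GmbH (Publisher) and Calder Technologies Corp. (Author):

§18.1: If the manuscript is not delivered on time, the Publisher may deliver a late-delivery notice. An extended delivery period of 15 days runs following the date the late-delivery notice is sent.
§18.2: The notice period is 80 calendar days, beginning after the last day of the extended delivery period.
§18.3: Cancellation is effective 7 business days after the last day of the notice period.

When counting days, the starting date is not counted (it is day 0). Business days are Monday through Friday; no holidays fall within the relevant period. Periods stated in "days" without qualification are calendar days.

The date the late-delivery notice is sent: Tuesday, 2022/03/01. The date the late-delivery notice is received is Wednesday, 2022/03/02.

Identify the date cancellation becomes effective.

Adding 15 calendar days to 2022/03/01 gives 2022/03/16, which is the last day of the extended delivery period.
Adding 80 calendar days to 2022/03/16 gives 2022/06/04, which is the last day of the notice period.
The date cancellation becomes effective: 7 business days after Saturday, 2022/06/04, skipping weekends — Jun 6, Jun 7, Jun 8, Jun 9, Jun 10, Jun 13, Jun 14 — lands on Tuesday, 2022/06/14.

2022/06/14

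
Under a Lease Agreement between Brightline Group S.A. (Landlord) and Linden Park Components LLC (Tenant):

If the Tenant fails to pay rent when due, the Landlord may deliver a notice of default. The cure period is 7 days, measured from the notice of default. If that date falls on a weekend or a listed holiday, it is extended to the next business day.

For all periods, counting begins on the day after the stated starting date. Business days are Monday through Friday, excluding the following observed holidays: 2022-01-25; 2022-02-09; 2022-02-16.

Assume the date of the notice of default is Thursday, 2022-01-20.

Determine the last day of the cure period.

2022-01-27

The last day of the cure period: 7 calendar days after 2022-01-20 is 2022-01-27. 2022-01-27 is a Thursday and is not a listed holiday, so no roll-forward applies.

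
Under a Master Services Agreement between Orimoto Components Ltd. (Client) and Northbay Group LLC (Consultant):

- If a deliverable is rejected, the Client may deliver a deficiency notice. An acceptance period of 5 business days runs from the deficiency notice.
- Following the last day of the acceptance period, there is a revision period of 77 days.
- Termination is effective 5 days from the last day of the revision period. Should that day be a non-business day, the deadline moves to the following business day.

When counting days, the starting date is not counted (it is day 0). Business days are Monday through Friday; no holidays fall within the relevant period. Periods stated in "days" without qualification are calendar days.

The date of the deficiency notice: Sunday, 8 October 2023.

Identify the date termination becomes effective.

3 January 2024

The last day of the acceptance period: counting 5 business days from Sunday, 8 October 2023 (Oct 9, Oct 10, Oct 11, Oct 12, Oct 13, skipping weekends) reaches Friday, 13 October 2023.
Adding 77 calendar days to 13 October 2023 gives 29 December 2023, which is the last day of the revision period.
The date termination becomes effective: 29 December 2023 + 5 days = 3 January 2024. 3 January 2024 is a Wednesday, so no roll-forward applies.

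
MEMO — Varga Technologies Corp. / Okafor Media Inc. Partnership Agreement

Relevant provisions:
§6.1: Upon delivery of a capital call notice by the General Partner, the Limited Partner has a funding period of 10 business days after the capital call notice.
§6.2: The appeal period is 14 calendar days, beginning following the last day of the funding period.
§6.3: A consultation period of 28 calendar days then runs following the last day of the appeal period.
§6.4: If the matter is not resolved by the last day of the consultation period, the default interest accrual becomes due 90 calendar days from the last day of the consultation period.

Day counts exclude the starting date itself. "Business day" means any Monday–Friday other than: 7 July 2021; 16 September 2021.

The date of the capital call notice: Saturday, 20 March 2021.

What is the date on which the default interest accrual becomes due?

12 August 2021

From Saturday, 20 March 2021, 10 business days (Mar 22, Mar 23, Mar 24, Mar 25, Mar 26, Mar 29, Mar 30, Mar 31, Apr 1, Apr 2, skipping weekends) brings us to Friday, 2 April 2021, which is the last day of the funding period.
Adding 14 calendar days to 2 April 2021 gives 16 April 2021, which is the last day of the appeal period.
The last day of the consultation period: 28 calendar days after 16 April 2021 is 14 May 2021.
Adding 90 calendar days to 14 May 2021 gives 12 August 2021, which is the date on which the default interest accrual becomes due.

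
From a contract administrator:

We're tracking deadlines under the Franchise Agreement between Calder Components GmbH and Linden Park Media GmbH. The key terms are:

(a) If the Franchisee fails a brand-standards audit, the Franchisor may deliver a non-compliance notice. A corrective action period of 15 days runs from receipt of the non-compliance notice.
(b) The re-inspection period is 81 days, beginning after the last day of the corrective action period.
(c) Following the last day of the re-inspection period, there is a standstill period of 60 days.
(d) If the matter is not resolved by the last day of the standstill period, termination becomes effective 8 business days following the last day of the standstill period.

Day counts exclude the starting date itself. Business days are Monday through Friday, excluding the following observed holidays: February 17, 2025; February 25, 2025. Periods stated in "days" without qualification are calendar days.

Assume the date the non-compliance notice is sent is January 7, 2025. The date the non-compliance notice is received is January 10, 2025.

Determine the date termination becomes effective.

The last day of the corrective action period: 15 calendar days after January 10, 2025 is January 25, 2025.
The last day of the re-inspection period: 81 calendar days after January 25, 2025 is April 16, 2025.
The last day of the standstill period: April 16, 2025 + 60 days = June 15, 2025.
The date termination becomes effective: counting 8 business days from Sunday, June 15, 2025 (Jun 16, Jun 17, Jun 18, Jun 19, Jun 20, Jun 23, Jun 24, Jun 25, skipping weekends) reaches Wednesday, June 25, 2025.

June 25, 2025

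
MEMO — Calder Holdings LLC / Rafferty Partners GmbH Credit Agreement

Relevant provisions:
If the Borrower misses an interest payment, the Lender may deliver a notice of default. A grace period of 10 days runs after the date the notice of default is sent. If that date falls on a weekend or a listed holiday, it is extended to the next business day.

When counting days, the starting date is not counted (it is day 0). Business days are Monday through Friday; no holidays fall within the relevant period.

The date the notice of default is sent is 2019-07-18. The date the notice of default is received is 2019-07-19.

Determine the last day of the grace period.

2019-07-29

The last day of the grace period: 2019-07-18 + 10 days = 2019-07-28. That falls on a Sunday, so it rolls to the next business day, Monday, 2019-07-29.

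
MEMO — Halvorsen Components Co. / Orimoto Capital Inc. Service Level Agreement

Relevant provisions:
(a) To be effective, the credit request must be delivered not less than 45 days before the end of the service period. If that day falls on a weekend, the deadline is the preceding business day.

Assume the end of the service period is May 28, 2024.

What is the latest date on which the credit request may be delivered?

Counting back 45 calendar days from May 28, 2024 gives April 13, 2024. That is a Saturday, so the deadline moves back to Friday, April 12, 2024.

April 12, 2024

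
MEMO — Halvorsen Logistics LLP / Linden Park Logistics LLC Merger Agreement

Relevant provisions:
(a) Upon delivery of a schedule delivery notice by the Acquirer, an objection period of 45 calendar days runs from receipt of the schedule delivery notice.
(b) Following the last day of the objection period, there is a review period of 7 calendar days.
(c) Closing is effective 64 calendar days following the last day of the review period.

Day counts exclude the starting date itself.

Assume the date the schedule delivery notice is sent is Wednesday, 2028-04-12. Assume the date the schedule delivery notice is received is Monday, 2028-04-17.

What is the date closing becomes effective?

Adding 45 calendar days to 2028-04-17 gives 2028-06-01, which is the last day of the objection period.
The last day of the review period: 7 calendar days after 2028-06-01 is 2028-06-08.
The date closing becomes effective: 2028-06-08 + 64 days = 2028-08-11.

2028-08-11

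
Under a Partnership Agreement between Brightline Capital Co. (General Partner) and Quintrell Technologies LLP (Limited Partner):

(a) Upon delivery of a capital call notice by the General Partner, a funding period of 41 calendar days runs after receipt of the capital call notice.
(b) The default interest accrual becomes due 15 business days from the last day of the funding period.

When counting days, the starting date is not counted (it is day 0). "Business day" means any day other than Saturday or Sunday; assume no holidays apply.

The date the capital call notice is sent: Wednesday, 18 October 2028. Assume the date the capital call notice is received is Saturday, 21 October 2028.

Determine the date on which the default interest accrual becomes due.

The last day of the funding period: 41 calendar days after 21 October 2028 is 1 December 2028.
The date on which the default interest accrual becomes due: 15 business days after Friday, 1 December 2028, skipping weekends — Dec 4, Dec 5, Dec 6, Dec 7, …, Dec 20, Dec 21, Dec 22 — lands on Friday, 22 December 2028.

22 December 2028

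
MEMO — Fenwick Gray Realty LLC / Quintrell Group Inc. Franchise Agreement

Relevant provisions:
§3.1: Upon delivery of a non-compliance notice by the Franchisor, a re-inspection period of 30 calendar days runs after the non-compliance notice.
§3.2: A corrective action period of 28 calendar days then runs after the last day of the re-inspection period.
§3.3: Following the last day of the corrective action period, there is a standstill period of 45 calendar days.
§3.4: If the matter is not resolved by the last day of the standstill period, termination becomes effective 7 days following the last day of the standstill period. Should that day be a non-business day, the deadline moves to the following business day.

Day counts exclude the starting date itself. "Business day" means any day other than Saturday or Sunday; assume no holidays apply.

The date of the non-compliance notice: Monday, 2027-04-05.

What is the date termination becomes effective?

Adding 30 calendar days to 2027-04-05 gives 2027-05-05, which is the last day of the re-inspection period.
Adding 28 calendar days to 2027-05-05 gives 2027-06-02, which is the last day of the corrective action period.
The last day of the standstill period: 2027-06-02 + 45 days = 2027-07-17.
The date termination becomes effective: 2027-07-17 + 7 days = 2027-07-24. That falls on a Saturday, so it rolls to the next business day, Monday, 2027-07-26.

2027-07-26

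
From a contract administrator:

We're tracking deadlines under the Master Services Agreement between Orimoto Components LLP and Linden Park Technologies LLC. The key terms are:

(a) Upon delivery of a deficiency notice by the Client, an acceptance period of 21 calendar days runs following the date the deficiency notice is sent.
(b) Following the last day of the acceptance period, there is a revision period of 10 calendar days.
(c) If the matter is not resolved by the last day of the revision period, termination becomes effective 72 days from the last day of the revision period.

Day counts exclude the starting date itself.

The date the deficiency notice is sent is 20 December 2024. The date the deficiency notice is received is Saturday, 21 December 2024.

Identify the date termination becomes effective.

2 April 2025

The last day of the acceptance period: 20 December 2024 + 21 days = 10 January 2025.
The last day of the revision period: 10 January 2025 + 10 days = 20 January 2025.
Adding 72 calendar days to 20 January 2025 gives 2 April 2025, which is the date termination becomes effective.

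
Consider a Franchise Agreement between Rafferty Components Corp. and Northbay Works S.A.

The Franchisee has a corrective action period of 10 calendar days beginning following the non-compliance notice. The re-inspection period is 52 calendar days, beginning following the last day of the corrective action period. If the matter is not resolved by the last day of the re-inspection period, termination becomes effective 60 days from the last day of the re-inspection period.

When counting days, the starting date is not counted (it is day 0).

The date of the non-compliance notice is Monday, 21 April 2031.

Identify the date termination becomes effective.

The last day of the corrective action period: 10 calendar days after 21 April 2031 is 1 May 2031.
The last day of the re-inspection period: 52 calendar days after 1 May 2031 is 22 June 2031.
The date termination becomes effective: 60 calendar days after 22 June 2031 is 21 August 2031.

21 August 2031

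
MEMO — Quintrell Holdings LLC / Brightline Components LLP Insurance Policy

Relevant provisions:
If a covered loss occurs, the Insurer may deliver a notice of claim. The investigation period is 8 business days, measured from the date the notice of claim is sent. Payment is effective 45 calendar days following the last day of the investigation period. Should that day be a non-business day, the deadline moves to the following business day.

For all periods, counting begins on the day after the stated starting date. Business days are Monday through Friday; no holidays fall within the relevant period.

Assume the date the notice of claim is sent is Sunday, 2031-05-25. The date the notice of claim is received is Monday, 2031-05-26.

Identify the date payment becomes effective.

The last day of the investigation period: 8 business days after Sunday, 2031-05-25, skipping weekends — May 26, May 27, May 28, May 29, May 30, Jun 2, Jun 3, Jun 4 — lands on Wednesday, 2031-06-04.
The date payment becomes effective: 2031-06-04 + 45 days = 2031-07-19. That falls on a Saturday, so it rolls to the next business day, Monday, 2031-07-21.

2031-07-21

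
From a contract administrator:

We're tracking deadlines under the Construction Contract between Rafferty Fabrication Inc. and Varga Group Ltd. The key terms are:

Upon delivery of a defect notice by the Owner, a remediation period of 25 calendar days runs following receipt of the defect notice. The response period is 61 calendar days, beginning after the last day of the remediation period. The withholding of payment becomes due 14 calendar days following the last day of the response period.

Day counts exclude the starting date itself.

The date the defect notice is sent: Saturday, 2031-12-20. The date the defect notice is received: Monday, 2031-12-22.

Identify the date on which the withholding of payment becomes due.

The last day of the remediation period: 25 calendar days after 2031-12-22 is 2032-01-16.
The last day of the response period: 61 calendar days after 2032-01-16 is 2032-03-17.
The date on which the withholding of payment becomes due: 2032-03-17 + 14 days = 2032-03-31.

2032-03-31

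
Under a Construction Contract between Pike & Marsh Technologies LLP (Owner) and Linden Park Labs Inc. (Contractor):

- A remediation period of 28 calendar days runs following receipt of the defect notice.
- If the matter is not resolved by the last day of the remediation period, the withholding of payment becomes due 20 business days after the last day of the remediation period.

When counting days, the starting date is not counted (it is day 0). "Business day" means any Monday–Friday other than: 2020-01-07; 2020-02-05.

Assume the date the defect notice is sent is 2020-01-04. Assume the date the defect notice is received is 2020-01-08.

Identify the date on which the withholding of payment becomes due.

The last day of the remediation period: 2020-01-08 + 28 days = 2020-02-05.
The date on which the withholding of payment becomes due: 20 business days after Wednesday, 2020-02-05, skipping weekends — Feb 6, Feb 7, Feb 10, Feb 11, …, Mar 2, Mar 3, Mar 4 — lands on Wednesday, 2020-03-04.

2020-03-04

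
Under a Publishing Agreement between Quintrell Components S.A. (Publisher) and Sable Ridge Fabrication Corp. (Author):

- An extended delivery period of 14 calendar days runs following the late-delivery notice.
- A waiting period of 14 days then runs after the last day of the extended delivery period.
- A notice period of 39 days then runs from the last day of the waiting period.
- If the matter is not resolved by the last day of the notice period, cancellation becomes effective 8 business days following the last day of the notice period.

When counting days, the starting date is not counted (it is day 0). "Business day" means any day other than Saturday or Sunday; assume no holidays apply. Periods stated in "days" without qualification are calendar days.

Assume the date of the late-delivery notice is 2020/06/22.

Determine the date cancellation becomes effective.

Adding 14 calendar days to 2020/06/22 gives 2020/07/06, which is the last day of the extended delivery period.
Adding 14 calendar days to 2020/07/06 gives 2020/07/20, which is the last day of the waiting period.
Adding 39 calendar days to 2020/07/20 gives 2020/08/28, which is the last day of the notice period.
The date cancellation becomes effective: counting 8 business days from Friday, 2020/08/28 (Aug 31, Sep 1, Sep 2, Sep 3, Sep 4, Sep 7, Sep 8, Sep 9, skipping weekends) reaches Wednesday, 2020/09/09.

2020/09/09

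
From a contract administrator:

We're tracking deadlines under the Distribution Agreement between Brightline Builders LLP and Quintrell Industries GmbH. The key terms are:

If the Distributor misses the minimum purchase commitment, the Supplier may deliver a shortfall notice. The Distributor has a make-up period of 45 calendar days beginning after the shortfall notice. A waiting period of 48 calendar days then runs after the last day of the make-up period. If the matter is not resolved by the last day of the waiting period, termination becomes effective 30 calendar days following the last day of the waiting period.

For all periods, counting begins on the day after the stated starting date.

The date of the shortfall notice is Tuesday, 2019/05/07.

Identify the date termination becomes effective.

Adding 45 calendar days to 2019/05/07 gives 2019/06/21, which is the last day of the make-up period.
The last day of the waiting period: 48 calendar days after 2019/06/21 is 2019/08/08.
The date termination becomes effective: 2019/08/08 + 30 days = 2019/09/07.

2019/09/07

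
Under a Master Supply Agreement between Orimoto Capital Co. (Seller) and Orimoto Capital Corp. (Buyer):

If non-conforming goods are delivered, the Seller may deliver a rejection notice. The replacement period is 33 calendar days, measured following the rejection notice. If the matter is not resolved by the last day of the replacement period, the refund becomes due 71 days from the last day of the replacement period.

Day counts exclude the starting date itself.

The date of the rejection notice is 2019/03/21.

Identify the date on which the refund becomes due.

2019/07/03

The last day of the replacement period: 2019/03/21 + 33 days = 2019/04/23.
The date on which the refund becomes due: 71 calendar days after 2019/04/23 is 2019/07/03.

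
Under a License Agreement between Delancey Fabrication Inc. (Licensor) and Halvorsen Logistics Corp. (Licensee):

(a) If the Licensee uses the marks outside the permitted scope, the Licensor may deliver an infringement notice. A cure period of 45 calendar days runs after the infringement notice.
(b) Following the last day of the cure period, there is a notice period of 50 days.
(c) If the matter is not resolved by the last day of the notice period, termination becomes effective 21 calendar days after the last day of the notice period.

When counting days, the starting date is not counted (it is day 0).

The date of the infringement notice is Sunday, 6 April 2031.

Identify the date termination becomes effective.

31 July 2031

The last day of the cure period: 6 April 2031 + 45 days = 21 May 2031.
The last day of the notice period: 50 calendar days after 21 May 2031 is 10 July 2031.
The date termination becomes effective: 10 July 2031 + 21 days = 31 July 2031.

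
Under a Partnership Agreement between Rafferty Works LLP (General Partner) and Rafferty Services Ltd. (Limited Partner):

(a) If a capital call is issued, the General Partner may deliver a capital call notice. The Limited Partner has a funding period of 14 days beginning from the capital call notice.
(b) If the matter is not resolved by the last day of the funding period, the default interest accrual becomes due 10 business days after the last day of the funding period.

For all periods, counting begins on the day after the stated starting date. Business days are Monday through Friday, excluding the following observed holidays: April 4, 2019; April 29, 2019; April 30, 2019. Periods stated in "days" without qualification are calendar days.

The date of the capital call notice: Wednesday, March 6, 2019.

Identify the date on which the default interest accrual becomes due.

Adding 14 calendar days to March 6, 2019 gives March 20, 2019, which is the last day of the funding period.
The date on which the default interest accrual becomes due: counting 10 business days from Wednesday, March 20, 2019 (Mar 21, Mar 22, Mar 25, Mar 26, Mar 27, Mar 28, Mar 29, Apr 1, Apr 2, Apr 3, skipping weekends) reaches Wednesday, April 3, 2019.

April 3, 2019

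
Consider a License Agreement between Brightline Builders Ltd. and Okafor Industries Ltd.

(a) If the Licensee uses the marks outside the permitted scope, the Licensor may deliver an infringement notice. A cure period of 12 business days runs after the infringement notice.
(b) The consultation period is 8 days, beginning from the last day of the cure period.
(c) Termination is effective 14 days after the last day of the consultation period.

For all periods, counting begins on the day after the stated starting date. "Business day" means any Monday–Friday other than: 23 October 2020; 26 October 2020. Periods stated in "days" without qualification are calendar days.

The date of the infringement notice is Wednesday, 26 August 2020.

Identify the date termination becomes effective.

3 October 2020

From Wednesday, 26 August 2020, 12 business days (Aug 27, Aug 28, Aug 31, Sep 1, …, Sep 9, Sep 10, Sep 11, skipping weekends) brings us to Friday, 11 September 2020, which is the last day of the cure period.
The last day of the consultation period: 8 calendar days after 11 September 2020 is 19 September 2020.
The date termination becomes effective: 14 calendar days after 19 September 2020 is 3 October 2020.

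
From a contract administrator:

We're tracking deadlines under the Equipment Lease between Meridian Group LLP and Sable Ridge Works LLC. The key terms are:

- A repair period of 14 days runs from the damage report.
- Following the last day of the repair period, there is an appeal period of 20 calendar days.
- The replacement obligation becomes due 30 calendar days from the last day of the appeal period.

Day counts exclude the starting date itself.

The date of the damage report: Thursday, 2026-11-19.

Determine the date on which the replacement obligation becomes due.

2027-01-22

The last day of the repair period: 2026-11-19 + 14 days = 2026-12-03.
Adding 20 calendar days to 2026-12-03 gives 2026-12-23, which is the last day of the appeal period.
The date on which the replacement obligation becomes due: 2026-12-23 + 30 days = 2027-01-22.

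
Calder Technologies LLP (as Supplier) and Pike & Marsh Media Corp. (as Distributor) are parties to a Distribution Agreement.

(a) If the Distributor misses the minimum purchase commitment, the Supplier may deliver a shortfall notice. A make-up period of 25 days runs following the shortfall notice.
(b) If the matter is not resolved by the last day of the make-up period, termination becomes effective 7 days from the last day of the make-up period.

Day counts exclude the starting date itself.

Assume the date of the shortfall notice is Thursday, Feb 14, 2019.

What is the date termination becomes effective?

The last day of the make-up period: 25 calendar days after Feb 14, 2019 is Mar 11, 2019.
The date termination becomes effective: Mar 11, 2019 + 7 days = Mar 18, 2019.

Mar 18, 2019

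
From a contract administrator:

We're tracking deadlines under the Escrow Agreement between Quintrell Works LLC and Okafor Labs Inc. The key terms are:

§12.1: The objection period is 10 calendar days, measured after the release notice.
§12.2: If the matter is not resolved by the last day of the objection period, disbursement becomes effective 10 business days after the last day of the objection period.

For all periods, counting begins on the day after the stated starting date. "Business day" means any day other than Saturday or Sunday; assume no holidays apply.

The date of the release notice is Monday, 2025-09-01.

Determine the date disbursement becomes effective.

The last day of the objection period: 2025-09-01 + 10 days = 2025-09-11.
From Thursday, 2025-09-11, 10 business days (Sep 12, Sep 15, Sep 16, Sep 17, Sep 18, Sep 19, Sep 22, Sep 23, Sep 24, Sep 25, skipping weekends) brings us to Thursday, 2025-09-25, which is the date disbursement becomes effective.

2025-09-25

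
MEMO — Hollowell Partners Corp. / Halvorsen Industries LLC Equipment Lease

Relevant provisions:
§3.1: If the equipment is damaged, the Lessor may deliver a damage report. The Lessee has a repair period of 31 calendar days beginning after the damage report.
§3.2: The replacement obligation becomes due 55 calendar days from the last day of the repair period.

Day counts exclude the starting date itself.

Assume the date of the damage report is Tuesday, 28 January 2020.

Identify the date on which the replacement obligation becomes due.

23 April 2020

The last day of the repair period: 28 January 2020 + 31 days = 28 February 2020.
The date on which the replacement obligation becomes due: 28 February 2020 + 55 days = 23 April 2020.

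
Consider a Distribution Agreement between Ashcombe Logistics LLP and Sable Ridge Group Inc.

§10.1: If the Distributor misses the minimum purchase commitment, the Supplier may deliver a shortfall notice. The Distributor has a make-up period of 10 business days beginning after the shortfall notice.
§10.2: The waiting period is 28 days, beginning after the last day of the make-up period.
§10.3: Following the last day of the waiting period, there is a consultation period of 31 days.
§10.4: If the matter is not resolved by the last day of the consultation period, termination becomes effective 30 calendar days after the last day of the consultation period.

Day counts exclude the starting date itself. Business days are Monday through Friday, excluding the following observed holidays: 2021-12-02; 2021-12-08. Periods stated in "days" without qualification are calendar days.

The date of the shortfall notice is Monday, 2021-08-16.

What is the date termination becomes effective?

2021-11-27

From Monday, 2021-08-16, 10 business days (Aug 17, Aug 18, Aug 19, Aug 20, Aug 23, Aug 24, Aug 25, Aug 26, Aug 27, Aug 30, skipping weekends) brings us to Monday, 2021-08-30, which is the last day of the make-up period.
The last day of the waiting period: 2021-08-30 + 28 days = 2021-09-27.
The last day of the consultation period: 2021-09-27 + 31 days = 2021-10-28.
The date termination becomes effective: 30 calendar days after 2021-10-28 is 2021-11-27.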